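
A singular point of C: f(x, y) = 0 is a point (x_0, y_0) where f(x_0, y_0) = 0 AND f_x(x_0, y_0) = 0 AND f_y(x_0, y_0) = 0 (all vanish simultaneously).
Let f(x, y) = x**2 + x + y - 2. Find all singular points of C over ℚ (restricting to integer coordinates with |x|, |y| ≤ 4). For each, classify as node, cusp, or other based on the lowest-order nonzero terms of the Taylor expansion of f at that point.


No singular points in the scanned grid; C is smooth there.

Compute partial derivatives:
  f_x = 2*x + 1.
  f_y = 1.
f_y = 1 is a nonzero constant, so f_y never vanishes: no point (x, y) can satisfy f = f_x = f_y = 0. In particular no (x, y) ∈ {−4, ..., 4}² is singular; the curve is smooth.


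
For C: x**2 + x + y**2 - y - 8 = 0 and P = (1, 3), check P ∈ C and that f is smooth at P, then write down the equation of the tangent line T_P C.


Tangent line at P: 3*x + 5*y - 18 = 0.

Step 1: f(1, 3) = 0, so P lies on C.
Step 2: partial derivatives
  f_x(x, y) = 2*x + 1, f_y(x, y) = 2*y - 1.
  f_x(P) = 3, f_y(P) = 5 (gradient nonzero, so P is smooth).
Step 3: tangent line at P: 3·(x − 1) + 5·(y − 3) = 0.
Expanding: 3*x + 5*y - 18 = 0.


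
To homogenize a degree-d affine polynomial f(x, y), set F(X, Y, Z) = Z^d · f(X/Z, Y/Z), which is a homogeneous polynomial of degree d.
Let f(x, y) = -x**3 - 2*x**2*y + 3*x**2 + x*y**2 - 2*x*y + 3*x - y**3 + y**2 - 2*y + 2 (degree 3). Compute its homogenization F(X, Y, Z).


F(X, Y, Z) = -X**3 - 2*X**2*Y + 3*X**2*Z + X*Y**2 - 2*X*Y*Z + 3*X*Z**2 - Y**3 + Y**2*Z - 2*Y*Z**2 + 2*Z**3

deg(f) = 3.
Substitute x = X/Z, y = Y/Z into f, then multiply by Z^3.
  monomial -1·x^3·y^0 ↦ -1·X^3·Y^0·Z^0.
  monomial -2·x^2·y^1 ↦ -2·X^2·Y^1·Z^0.
  monomial 3·x^2·y^0 ↦ 3·X^2·Y^0·Z^1.
  monomial 1·x^1·y^2 ↦ 1·X^1·Y^2·Z^0.
  monomial -2·x^1·y^1 ↦ -2·X^1·Y^1·Z^1.
  monomial 3·x^1·y^0 ↦ 3·X^1·Y^0·Z^2.
  monomial -1·x^0·y^3 ↦ -1·X^0·Y^3·Z^0.
  monomial 1·x^0·y^2 ↦ 1·X^0·Y^2·Z^1.
  monomial -2·x^0·y^1 ↦ -2·X^0·Y^1·Z^2.
  monomial 2·x^0·y^0 ↦ 2·X^0·Y^0·Z^3.
Collecting: F(X, Y, Z) = -X**3 - 2*X**2*Y + 3*X**2*Z + X*Y**2 - 2*X*Y*Z + 3*X*Z**2 - Y**3 + Y**2*Z - 2*Y*Z**2 + 2*Z**3.


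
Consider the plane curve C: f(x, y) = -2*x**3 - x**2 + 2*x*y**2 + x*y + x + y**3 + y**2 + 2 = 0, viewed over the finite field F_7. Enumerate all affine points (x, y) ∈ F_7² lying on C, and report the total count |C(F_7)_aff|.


Affine F_7-points: {(0, 2), (1, 0), (2, 6)}; count = 3.

For each of the 49 pairs (x, y) ∈ F_7², evaluate f(x, y) mod 7. Record the zeros.
  x = 0: [0↦2, 1↦4, 2↦0, 3↦3, 4↦5, 5↦5, 6↦2]  zeros at y ∈ {2}
  x = 1: [0↦0, 1↦5, 2↦1, 3↦1, 4↦4, 5↦2, 6↦1]  zeros at y ∈ {0}
  x = 2: [0↦5, 1↦6, 2↦2, 3↦6, 4↦3, 5↦6, 6↦0]  zeros at y ∈ {6}
  x = 3: [0↦5, 1↦2, 2↦5, 3↦6, 4↦4, 5↦5, 6↦1]  zeros at y ∈ ∅
  x = 4: [0↦2, 1↦2, 2↦5, 3↦3, 4↦2, 5↦1, 6↦6]  zeros at y ∈ ∅
  x = 5: [0↦5, 1↦1, 2↦4, 3↦6, 4↦6, 5↦3, 6↦3]  zeros at y ∈ ∅
  x = 6: [0↦2, 1↦1, 2↦4, 3↦3, 4↦4, 5↦6, 6↦1]  zeros at y ∈ ∅
Collecting zeros: affine points = {(0, 2), (1, 0), (2, 6)}.
Total count |C(F_7)_aff| = 3.


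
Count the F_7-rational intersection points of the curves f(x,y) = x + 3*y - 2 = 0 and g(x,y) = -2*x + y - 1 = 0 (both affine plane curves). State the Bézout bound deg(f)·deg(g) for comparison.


Common zeros: ∅; count = 0; Bézout bound = 1.

deg(f) = 1, deg(g) = 1, so Bézout bound = 1.
Scan x ∈ F_7. For each x, list the y ∈ F_7 with f(x, y) ≡ 0 and those with g(x, y) ≡ 0 (mod 7); the common zeros in that column are the intersection.
  x = 0: f ≡ 0 at y ∈ {3}; g ≡ 0 at y ∈ {1}; common: ∅.
  x = 1: f ≡ 0 at y ∈ {5}; g ≡ 0 at y ∈ {3}; common: ∅.
  x = 2: f ≡ 0 at y ∈ {0}; g ≡ 0 at y ∈ {5}; common: ∅.
  x = 3: f ≡ 0 at y ∈ {2}; g ≡ 0 at y ∈ {0}; common: ∅.
  x = 4: f ≡ 0 at y ∈ {4}; g ≡ 0 at y ∈ {2}; common: ∅.
  x = 5: f ≡ 0 at y ∈ {6}; g ≡ 0 at y ∈ {4}; common: ∅.
  x = 6: f ≡ 0 at y ∈ {1}; g ≡ 0 at y ∈ {6}; common: ∅.
Collecting: common zeros = ∅, so the count is 0.
Comparison with the Bézout bound: 0 ≤ 1 = deg(f)·deg(g), as expected for curves with no common component (the affine F_7-count falls short of the bound because intersections may lie at infinity, over extension fields, or carry multiplicity).


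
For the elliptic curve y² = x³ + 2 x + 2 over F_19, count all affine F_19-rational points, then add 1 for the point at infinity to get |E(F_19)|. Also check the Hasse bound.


Affine points = {(1, 9), (1, 10), (3, 4), (3, 15), (4, 6), (4, 13), (5, 2), (5, 17), (7, 6), (7, 13), (8, 6), (8, 13), (11, 5), (11, 14), (12, 5), (12, 14), (14, 0), (15, 5), (15, 14), (16, 8), (16, 11), (17, 3), (17, 16)}; affine count = 23; |E(F_19)| = 24.

Discriminant check: Δ ∝ 4a³ + 27b² = 4·2³ + 27·2² = 4·8 + 27·4 ≡ 7 (mod 19). Nonzero ⇒ E is nonsingular.
For each x ∈ F_19, compute rhs = x³ + 2·x + 2 mod 19, then count y ∈ F_19 with y² ≡ rhs.
  x = 0: rhs = 2, matching y values: none (0 points).
  x = 1: rhs = 5, matching y values: 9, 10 (2 points).
  x = 2: rhs = 14, matching y values: none (0 points).
  x = 3: rhs = 16, matching y values: 4, 15 (2 points).
  x = 4: rhs = 17, matching y values: 6, 13 (2 points).
  x = 5: rhs = 4, matching y values: 2, 17 (2 points).
  x = 6: rhs = 2, matching y values: none (0 points).
  x = 7: rhs = 17, matching y values: 6, 13 (2 points).
  x = 8: rhs = 17, matching y values: 6, 13 (2 points).
  x = 9: rhs = 8, matching y values: none (0 points).
  x = 10: rhs = 15, matching y values: none (0 points).
  x = 11: rhs = 6, matching y values: 5, 14 (2 points).
  x = 12: rhs = 6, matching y values: 5, 14 (2 points).
  x = 13: rhs = 2, matching y values: none (0 points).
  x = 14: rhs = 0, matching y values: 0 (1 points).
  x = 15: rhs = 6, matching y values: 5, 14 (2 points).
  x = 16: rhs = 7, matching y values: 8, 11 (2 points).
  x = 17: rhs = 9, matching y values: 3, 16 (2 points).
  x = 18: rhs = 18, matching y values: none (0 points).
Total affine count: 23.
Full point count |E(F_19)| = 23 + 1 = 24.
Hasse bound: |24 − (19+1)| = |4| = 4 ≤ 2√19 ≈ 8.7178 ✓.


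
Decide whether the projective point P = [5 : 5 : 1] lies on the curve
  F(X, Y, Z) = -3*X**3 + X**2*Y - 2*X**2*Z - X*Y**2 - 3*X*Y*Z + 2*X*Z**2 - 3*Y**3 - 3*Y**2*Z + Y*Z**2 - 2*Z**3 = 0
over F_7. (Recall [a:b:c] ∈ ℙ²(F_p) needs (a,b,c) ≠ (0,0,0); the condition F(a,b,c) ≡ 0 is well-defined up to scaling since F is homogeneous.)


F(5,5,1) ≡ 1 (mod 7); P is NOT on the curve.

Evaluate F(5, 5, 1) term-by-term (mod 7).
  -3*X**3 ↦ -3·125·1·1 = -375
  X**2*Y ↦ 1·25·5·1 = 125
  -2*X**2*Z ↦ -2·25·1·1 = -50
  -X*Y**2 ↦ -1·5·25·1 = -125
  -3*X*Y*Z ↦ -3·5·5·1 = -75
  2*X*Z**2 ↦ 2·5·1·1 = 10
  -3*Y**3 ↦ -3·1·125·1 = -375
  -3*Y**2*Z ↦ -3·1·25·1 = -75
  Y*Z**2 ↦ 1·1·5·1 = 5
  -2*Z**3 ↦ -2·1·1·1 = -2
Sum: F(5, 5, 1) = (-375) + (125) + (-50) + (-125) + (-75) + (10) + (-375) + (-75) + (5) + (-2) = -937.
Reducing mod 7: -937 ≡ 1 (mod 7).
Since F(a, b, c) ≡ 1 ≠ 0 (mod 7), P does NOT lie on the curve.


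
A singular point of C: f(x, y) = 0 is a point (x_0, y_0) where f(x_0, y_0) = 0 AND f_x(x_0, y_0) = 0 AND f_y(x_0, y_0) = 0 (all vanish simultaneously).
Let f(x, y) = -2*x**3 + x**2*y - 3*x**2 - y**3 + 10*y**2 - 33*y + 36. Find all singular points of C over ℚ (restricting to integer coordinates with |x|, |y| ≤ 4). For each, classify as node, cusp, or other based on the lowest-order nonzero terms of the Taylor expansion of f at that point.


Singular points: {(0, 3)}; classification: cusp.

Compute partial derivatives:
  f_x = -6*x**2 + 2*x*y - 6*x.
  f_y = x**2 - 3*y**2 + 20*y - 33.
Scan x_0 ∈ {−4, ..., 4}. For each x_0, f_y(x_0, y) is a polynomial in y; find its integer roots y ∈ {−4, ..., 4}, then test f_x and f at those candidates.
  x = -4: f_y(-4, y) = -3*y**2 + 20*y - 17; vanishes at y ∈ {1}. (-4, 1): f_x = -80 ≠ 0.
  x = -3: f_y(-3, y) = -3*y**2 + 20*y - 24; no integer root y with |y| ≤ 4.
  x = -2: f_y(-2, y) = -3*y**2 + 20*y - 29; no integer root y with |y| ≤ 4.
  x = -1: f_y(-1, y) = -3*y**2 + 20*y - 32; vanishes at y ∈ {4}. (-1, 4): f_x = -8 ≠ 0.
  x = 0: f_y(0, y) = -3*y**2 + 20*y - 33; vanishes at y ∈ {3}. (0, 3): f_x = 0, f = 0 — SINGULAR.
  x = 1: f_y(1, y) = -3*y**2 + 20*y - 32; vanishes at y ∈ {4}. (1, 4): f_x = -4 ≠ 0.
  x = 2: f_y(2, y) = -3*y**2 + 20*y - 29; no integer root y with |y| ≤ 4.
  x = 3: f_y(3, y) = -3*y**2 + 20*y - 24; no integer root y with |y| ≤ 4.
  x = 4: f_y(4, y) = -3*y**2 + 20*y - 17; vanishes at y ∈ {1}. (4, 1): f_x = -112 ≠ 0.
Only singular point on the grid: (0, 3).
Classify: substitute x = 0 + u, y = 3 + v and expand: f = -2*u**3 + u**2*v - v**3 + v**2.
No constant or linear terms (consistent with a singular point). Quadratic part: v**2. Cubic part: -2*u**3 + u**2*v - v**3.
The quadratic part v**2 is a perfect square, so there is a single (double) tangent line v = 0, i.e. y = 3. Restricting the cubic part to that line (v = 0) leaves -2*u**3 ≠ 0, so f is not divisible by v and the branch is v² ≈ 2*u**3 to lowest order — this is a cusp.
Classification: cusp.


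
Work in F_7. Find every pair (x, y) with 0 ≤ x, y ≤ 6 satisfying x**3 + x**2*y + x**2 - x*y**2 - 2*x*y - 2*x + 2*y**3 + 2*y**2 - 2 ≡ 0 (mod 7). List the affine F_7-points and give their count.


Affine F_7-points: {(0, 3), (1, 1), (3, 0), (4, 0), (5, 3), (6, 0)}; count = 6.

For each of the 49 pairs (x, y) ∈ F_7², evaluate f(x, y) mod 7. Record the zeros.
  x = 0: [0↦5, 1↦2, 2↦1, 3↦0, 4↦4, 5↦4, 6↦5]  zeros at y ∈ {3}
  x = 1: [0↦5, 1↦0, 2↦2, 3↦2, 4↦5, 5↦2, 6↦5]  zeros at y ∈ {1}
  x = 2: [0↦6, 1↦1, 2↦1, 3↦4, 4↦1, 5↦4, 6↦4]  zeros at y ∈ ∅
  x = 3: [0↦0, 1↦4, 2↦4, 3↦5, 4↦5, 5↦2, 6↦1]  zeros at y ∈ {0}
  x = 4: [0↦0, 1↦1, 2↦3, 3↦4, 4↦2, 5↦2, 6↦2]  zeros at y ∈ {0}
  x = 5: [0↦5, 1↦5, 2↦4, 3↦0, 4↦5, 5↦3, 6↦6]  zeros at y ∈ {3}
  x = 6: [0↦0, 1↦1, 2↦6, 3↦6, 4↦6, 5↦4, 6↦5]  zeros at y ∈ {0}
Collecting zeros: affine points = {(0, 3), (1, 1), (3, 0), (4, 0), (5, 3), (6, 0)}.
Total count |C(F_7)_aff| = 6.


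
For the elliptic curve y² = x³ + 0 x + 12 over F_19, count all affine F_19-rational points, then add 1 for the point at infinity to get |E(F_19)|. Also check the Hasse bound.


Affine points = {(2, 1), (2, 18), (3, 1), (3, 18), (4, 0), (5, 2), (5, 17), (6, 0), (8, 7), (8, 12), (9, 0), (10, 9), (10, 10), (12, 7), (12, 12), (13, 9), (13, 10), (14, 1), (14, 18), (15, 9), (15, 10), (16, 2), (16, 17), (17, 2), (17, 17), (18, 7), (18, 12)}; affine count = 27; |E(F_19)| = 28.

Discriminant check: Δ ∝ 4a³ + 27b² = 4·0³ + 27·12² = 4·0 + 27·144 ≡ 12 (mod 19). Nonzero ⇒ E is nonsingular.
For each x ∈ F_19, compute rhs = x³ + 0·x + 12 mod 19, then count y ∈ F_19 with y² ≡ rhs.
  x = 0: rhs = 12, matching y values: none (0 points).
  x = 1: rhs = 13, matching y values: none (0 points).
  x = 2: rhs = 1, matching y values: 1, 18 (2 points).
  x = 3: rhs = 1, matching y values: 1, 18 (2 points).
  x = 4: rhs = 0, matching y values: 0 (1 points).
  x = 5: rhs = 4, matching y values: 2, 17 (2 points).
  x = 6: rhs = 0, matching y values: 0 (1 points).
  x = 7: rhs = 13, matching y values: none (0 points).
  x = 8: rhs = 11, matching y values: 7, 12 (2 points).
  x = 9: rhs = 0, matching y values: 0 (1 points).
  x = 10: rhs = 5, matching y values: 9, 10 (2 points).
  x = 11: rhs = 13, matching y values: none (0 points).
  x = 12: rhs = 11, matching y values: 7, 12 (2 points).
  x = 13: rhs = 5, matching y values: 9, 10 (2 points).
  x = 14: rhs = 1, matching y values: 1, 18 (2 points).
  x = 15: rhs = 5, matching y values: 9, 10 (2 points).
  x = 16: rhs = 4, matching y values: 2, 17 (2 points).
  x = 17: rhs = 4, matching y values: 2, 17 (2 points).
  x = 18: rhs = 11, matching y values: 7, 12 (2 points).
Total affine count: 27.
Full point count |E(F_19)| = 27 + 1 = 28.
Hasse bound: |28 − (19+1)| = |8| = 8 ≤ 2√19 ≈ 8.7178 ✓.


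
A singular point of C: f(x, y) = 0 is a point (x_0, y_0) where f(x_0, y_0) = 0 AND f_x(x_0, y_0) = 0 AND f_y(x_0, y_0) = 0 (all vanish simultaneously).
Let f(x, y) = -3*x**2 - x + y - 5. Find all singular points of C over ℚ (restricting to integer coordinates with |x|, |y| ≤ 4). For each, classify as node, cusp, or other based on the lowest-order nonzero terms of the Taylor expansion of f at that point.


No singular points in the scanned grid; C is smooth there.

Compute partial derivatives:
  f_x = -6*x - 1.
  f_y = 1.
f_y = 1 is a nonzero constant, so f_y never vanishes: no point (x, y) can satisfy f = f_x = f_y = 0. In particular no (x, y) ∈ {−4, ..., 4}² is singular; the curve is smooth.


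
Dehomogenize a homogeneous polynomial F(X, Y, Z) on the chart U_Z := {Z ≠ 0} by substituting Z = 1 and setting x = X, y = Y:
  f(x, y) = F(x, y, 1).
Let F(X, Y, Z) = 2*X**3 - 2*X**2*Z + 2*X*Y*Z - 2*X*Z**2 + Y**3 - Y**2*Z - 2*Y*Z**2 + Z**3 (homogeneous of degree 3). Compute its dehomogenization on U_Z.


f(x, y) = 2*x**3 - 2*x**2 + 2*x*y - 2*x + y**3 - y**2 - 2*y + 1

On U_Z we set Z = 1. Each monomial c·X^i·Y^j·Z^k in F becomes c·x^i·y^j·1^k = c·x^i·y^j.
Substituting Z = 1: F(X, Y, 1) = 2*x**3 - 2*x**2 + 2*x*y - 2*x + y**3 - y**2 - 2*y + 1.
Note: deg(f) ≤ deg(F) = 3; strict inequality happens when F is divisible by Z (lost terms).


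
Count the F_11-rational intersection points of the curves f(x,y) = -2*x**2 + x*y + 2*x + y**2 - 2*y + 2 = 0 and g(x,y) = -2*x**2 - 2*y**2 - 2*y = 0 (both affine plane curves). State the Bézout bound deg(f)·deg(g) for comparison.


Common zeros: {(7, 8)}; count = 1; Bézout bound = 4.

deg(f) = 2, deg(g) = 2, so Bézout bound = 4.
Scan x ∈ F_11. For each x, list the y ∈ F_11 with f(x, y) ≡ 0 and those with g(x, y) ≡ 0 (mod 11); the common zeros in that column are the intersection.
  x = 0: f ≡ 0 at y ∈ ∅; g ≡ 0 at y ∈ {0, 10}; common: ∅.
  x = 1: f ≡ 0 at y ∈ {5, 7}; g ≡ 0 at y ∈ ∅; common: ∅.
  x = 2: f ≡ 0 at y ∈ ∅; g ≡ 0 at y ∈ ∅; common: ∅.
  x = 3: f ≡ 0 at y ∈ ∅; g ≡ 0 at y ∈ {1, 9}; common: ∅.
  x = 4: f ≡ 0 at y ∈ {0, 9}; g ≡ 0 at y ∈ {2, 8}; common: ∅.
  x = 5: f ≡ 0 at y ∈ ∅; g ≡ 0 at y ∈ {5}; common: ∅.
  x = 6: f ≡ 0 at y ∈ ∅; g ≡ 0 at y ∈ {5}; common: ∅.
  x = 7: f ≡ 0 at y ∈ {8, 9}; g ≡ 0 at y ∈ {2, 8}; common: {8}.
  x = 8: f ≡ 0 at y ∈ {0, 5}; g ≡ 0 at y ∈ {1, 9}; common: ∅.
  x = 9: f ≡ 0 at y ∈ {7, 8}; g ≡ 0 at y ∈ ∅; common: ∅.
  x = 10: f ≡ 0 at y ∈ ∅; g ≡ 0 at y ∈ ∅; common: ∅.
Collecting: common zeros = {(7, 8)}, so the count is 1.
Comparison with the Bézout bound: 1 ≤ 4 = deg(f)·deg(g), as expected for curves with no common component (the affine F_11-count falls short of the bound because intersections may lie at infinity, over extension fields, or carry multiplicity).


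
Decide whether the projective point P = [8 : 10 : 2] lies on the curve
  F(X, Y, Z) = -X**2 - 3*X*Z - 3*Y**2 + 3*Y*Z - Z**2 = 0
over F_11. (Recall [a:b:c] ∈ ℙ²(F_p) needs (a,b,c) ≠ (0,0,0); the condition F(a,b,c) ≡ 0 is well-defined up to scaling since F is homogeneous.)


F(8,10,2) ≡ 7 (mod 11); P is NOT on the curve.

Evaluate F(8, 10, 2) term-by-term (mod 11).
  -X**2 ↦ -1·64·1·1 = -64
  -3*X*Z ↦ -3·8·1·2 = -48
  -3*Y**2 ↦ -3·1·100·1 = -300
  3*Y*Z ↦ 3·1·10·2 = 60
  -Z**2 ↦ -1·1·1·4 = -4
Sum: F(8, 10, 2) = (-64) + (-48) + (-300) + (60) + (-4) = -356.
Reducing mod 11: -356 ≡ 7 (mod 11).
Since F(a, b, c) ≡ 7 ≠ 0 (mod 11), P does NOT lie on the curve.


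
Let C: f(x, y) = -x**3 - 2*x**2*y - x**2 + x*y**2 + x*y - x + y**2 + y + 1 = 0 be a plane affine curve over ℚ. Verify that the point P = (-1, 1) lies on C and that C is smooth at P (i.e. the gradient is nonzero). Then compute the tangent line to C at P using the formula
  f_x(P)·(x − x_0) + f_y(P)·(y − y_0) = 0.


Tangent line at P: 4*x - 2*y + 6 = 0.

Step 1: f(-1, 1) = 0, so P lies on C.
Step 2: partial derivatives
  f_x(x, y) = -3*x**2 - 4*x*y - 2*x + y**2 + y - 1, f_y(x, y) = -2*x**2 + 2*x*y + x + 2*y + 1.
  f_x(P) = 4, f_y(P) = -2 (gradient nonzero, so P is smooth).
Step 3: tangent line at P: 4·(x − -1) + -2·(y − 1) = 0.
Expanding: 4*x - 2*y + 6 = 0.


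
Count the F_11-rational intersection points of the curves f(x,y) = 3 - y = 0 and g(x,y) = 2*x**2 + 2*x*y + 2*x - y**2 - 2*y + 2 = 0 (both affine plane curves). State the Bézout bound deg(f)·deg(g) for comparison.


Common zeros: {(2, 3), (5, 3)}; count = 2; Bézout bound = 2.

deg(f) = 1, deg(g) = 2, so Bézout bound = 2.
Scan x ∈ F_11. For each x, list the y ∈ F_11 with f(x, y) ≡ 0 and those with g(x, y) ≡ 0 (mod 11); the common zeros in that column are the intersection.
  x = 0: f ≡ 0 at y ∈ {3}; g ≡ 0 at y ∈ {4, 5}; common: ∅.
  x = 1: f ≡ 0 at y ∈ {3}; g ≡ 0 at y ∈ ∅; common: ∅.
  x = 2: f ≡ 0 at y ∈ {3}; g ≡ 0 at y ∈ {3, 10}; common: {3}.
  x = 3: f ≡ 0 at y ∈ {3}; g ≡ 0 at y ∈ ∅; common: ∅.
  x = 4: f ≡ 0 at y ∈ {3}; g ≡ 0 at y ∈ ∅; common: ∅.
  x = 5: f ≡ 0 at y ∈ {3}; g ≡ 0 at y ∈ {3, 5}; common: {3}.
  x = 6: f ≡ 0 at y ∈ {3}; g ≡ 0 at y ∈ {4, 6}; common: ∅.
  x = 7: f ≡ 0 at y ∈ {3}; g ≡ 0 at y ∈ ∅; common: ∅.
  x = 8: f ≡ 0 at y ∈ {3}; g ≡ 0 at y ∈ ∅; common: ∅.
  x = 9: f ≡ 0 at y ∈ {3}; g ≡ 0 at y ∈ {6, 10}; common: ∅.
  x = 10: f ≡ 0 at y ∈ {3}; g ≡ 0 at y ∈ ∅; common: ∅.
Collecting: common zeros = {(2, 3), (5, 3)}, so the count is 2.
Comparison with the Bézout bound: 2 ≤ 2 = deg(f)·deg(g), as expected for curves with no common component (the bound is attained).


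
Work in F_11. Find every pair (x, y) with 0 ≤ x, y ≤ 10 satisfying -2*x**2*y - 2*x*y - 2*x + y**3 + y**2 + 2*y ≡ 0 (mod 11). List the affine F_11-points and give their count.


Affine F_11-points: {(0, 0), (0, 4), (0, 6), (1, 10), (4, 1), (4, 8), (5, 1), (7, 3), (7, 4), (8, 6), (8, 9), (10, 3), (10, 8), (10, 10)}; count = 14.

For each of the 121 pairs (x, y) ∈ F_11², evaluate f(x, y) mod 11. Record the zeros.
  x = 0: [0↦0, 1↦4, 2↦5, 3↦9, 4↦0, 5↦6, 6↦0, 7↦10, 8↦9, 9↦3, 10↦9]  zeros at y ∈ {0, 4, 6}
  x = 1: [0↦9, 1↦9, 2↦6, 3↦6, 4↦4, 5↦6, 6↦7, 7↦2, 8↦8, 9↦9, 10↦0]  zeros at y ∈ {10}
  x = 2: [0↦7, 1↦10, 2↦10, 3↦2, 4↦3, 5↦8, 6↦1, 7↦10, 8↦8, 9↦1, 10↦6]  zeros at y ∈ ∅
  x = 3: [0↦5, 1↦7, 2↦6, 3↦8, 4↦8, 5↦1, 6↦4, 7↦1, 8↦9, 9↦1, 10↦5]  zeros at y ∈ ∅
  x = 4: [0↦3, 1↦0, 2↦5, 3↦2, 4↦8, 5↦7, 6↦5, 7↦8, 8↦0, 9↦9, 10↦8]  zeros at y ∈ {1, 8}
  x = 5: [0↦1, 1↦0, 2↦7, 3↦6, 4↦3, 5↦4, 6↦4, 7↦9, 8↦3, 9↦3, 10↦4]  zeros at y ∈ {1}
  x = 6: [0↦10, 1↦7, 2↦1, 3↦9, 4↦4, 5↦3, 6↦1, 7↦4, 8↦7, 9↦5, 10↦4]  zeros at y ∈ ∅
  x = 7: [0↦8, 1↦10, 2↦9, 3↦0, 4↦0, 5↦4, 6↦7, 7↦4, 8↦1, 9↦4, 10↦8]  zeros at y ∈ {3, 4}
  x = 8: [0↦6, 1↦9, 2↦9, 3↦1, 4↦2, 5↦7, 6↦0, 7↦9, 8↦7, 9↦0, 10↦5]  zeros at y ∈ {6, 9}
  x = 9: [0↦4, 1↦4, 2↦1, 3↦1, 4↦10, 5↦1, 6↦2, 7↦8, 8↦3, 9↦4, 10↦6]  zeros at y ∈ ∅
  x = 10: [0↦2, 1↦6, 2↦7, 3↦0, 4↦2, 5↦8, 6↦2, 7↦1, 8↦0, 9↦5, 10↦0]  zeros at y ∈ {3, 8, 10}
Collecting zeros: affine points = {(0, 0), (0, 4), (0, 6), (1, 10), (4, 1), (4, 8), (5, 1), (7, 3), (7, 4), (8, 6), (8, 9), (10, 3), (10, 8), (10, 10)}.
Total count |C(F_11)_aff| = 14.


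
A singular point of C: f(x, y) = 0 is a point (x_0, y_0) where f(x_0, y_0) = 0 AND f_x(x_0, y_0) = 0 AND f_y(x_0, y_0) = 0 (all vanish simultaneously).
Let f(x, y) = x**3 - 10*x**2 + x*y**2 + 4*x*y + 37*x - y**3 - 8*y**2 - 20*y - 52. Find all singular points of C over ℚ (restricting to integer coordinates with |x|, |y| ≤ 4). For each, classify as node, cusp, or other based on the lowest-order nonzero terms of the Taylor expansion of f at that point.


Singular points: {(3, -2)}; classification: node.

Compute partial derivatives:
  f_x = 3*x**2 - 20*x + y**2 + 4*y + 37.
  f_y = 2*x*y + 4*x - 3*y**2 - 16*y - 20.
Scan x_0 ∈ {−4, ..., 4}. For each x_0, f_y(x_0, y) is a polynomial in y; find its integer roots y ∈ {−4, ..., 4}, then test f_x and f at those candidates.
  x = -4: f_y(-4, y) = -3*y**2 - 24*y - 36; vanishes at y ∈ {-2}. (-4, -2): f_x = 161 ≠ 0.
  x = -3: f_y(-3, y) = -3*y**2 - 22*y - 32; vanishes at y ∈ {-2}. (-3, -2): f_x = 120 ≠ 0.
  x = -2: f_y(-2, y) = -3*y**2 - 20*y - 28; vanishes at y ∈ {-2}. (-2, -2): f_x = 85 ≠ 0.
  x = -1: f_y(-1, y) = -3*y**2 - 18*y - 24; vanishes at y ∈ {-4, -2}. (-1, -4): f_x = 60 ≠ 0; (-1, -2): f_x = 56 ≠ 0.
  x = 0: f_y(0, y) = -3*y**2 - 16*y - 20; vanishes at y ∈ {-2}. (0, -2): f_x = 33 ≠ 0.
  x = 1: f_y(1, y) = -3*y**2 - 14*y - 16; vanishes at y ∈ {-2}. (1, -2): f_x = 16 ≠ 0.
  x = 2: f_y(2, y) = -3*y**2 - 12*y - 12; vanishes at y ∈ {-2}. (2, -2): f_x = 5 ≠ 0.
  x = 3: f_y(3, y) = -3*y**2 - 10*y - 8; vanishes at y ∈ {-2}. (3, -2): f_x = 0, f = 0 — SINGULAR.
  x = 4: f_y(4, y) = -3*y**2 - 8*y - 4; vanishes at y ∈ {-2}. (4, -2): f_x = 1 ≠ 0.
Only singular point on the grid: (3, -2).
Classify: substitute x = 3 + u, y = -2 + v and expand: f = u**3 - u**2 + u*v**2 - v**3 + v**2.
No constant or linear terms (consistent with a singular point). Quadratic part: -u**2 + v**2. Cubic part: u**3 + u*v**2 - v**3.
The quadratic part v**2 - u**2 = (v − u)(v + u) splits into two distinct linear factors, so there are two distinct tangent lines y − -2 = ±(x − 3) — this is a node (ordinary double point).
Classification: node.


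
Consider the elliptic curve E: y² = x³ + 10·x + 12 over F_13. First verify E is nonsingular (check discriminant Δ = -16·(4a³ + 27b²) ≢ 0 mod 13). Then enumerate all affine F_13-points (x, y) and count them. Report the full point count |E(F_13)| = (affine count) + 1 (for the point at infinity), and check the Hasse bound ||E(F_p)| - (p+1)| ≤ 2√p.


Affine points = {(0, 5), (0, 8), (1, 6), (1, 7), (2, 1), (2, 12), (3, 2), (3, 11), (4, 5), (4, 8), (7, 3), (7, 10), (9, 5), (9, 8), (11, 6), (11, 7), (12, 1), (12, 12)}; affine count = 18; |E(F_13)| = 19.

Discriminant check: Δ ∝ 4a³ + 27b² = 4·10³ + 27·12² = 4·1000 + 27·144 ≡ 10 (mod 13). Nonzero ⇒ E is nonsingular.
For each x ∈ F_13, compute rhs = x³ + 10·x + 12 mod 13, then count y ∈ F_13 with y² ≡ rhs.
  x = 0: rhs = 12, matching y values: 5, 8 (2 points).
  x = 1: rhs = 10, matching y values: 6, 7 (2 points).
  x = 2: rhs = 1, matching y values: 1, 12 (2 points).
  x = 3: rhs = 4, matching y values: 2, 11 (2 points).
  x = 4: rhs = 12, matching y values: 5, 8 (2 points).
  x = 5: rhs = 5, matching y values: none (0 points).
  x = 6: rhs = 2, matching y values: none (0 points).
  x = 7: rhs = 9, matching y values: 3, 10 (2 points).
  x = 8: rhs = 6, matching y values: none (0 points).
  x = 9: rhs = 12, matching y values: 5, 8 (2 points).
  x = 10: rhs = 7, matching y values: none (0 points).
  x = 11: rhs = 10, matching y values: 6, 7 (2 points).
  x = 12: rhs = 1, matching y values: 1, 12 (2 points).
Total affine count: 18.
Full point count |E(F_13)| = 18 + 1 = 19.
Hasse bound: |19 − (13+1)| = |5| = 5 ≤ 2√13 ≈ 7.2111 ✓.


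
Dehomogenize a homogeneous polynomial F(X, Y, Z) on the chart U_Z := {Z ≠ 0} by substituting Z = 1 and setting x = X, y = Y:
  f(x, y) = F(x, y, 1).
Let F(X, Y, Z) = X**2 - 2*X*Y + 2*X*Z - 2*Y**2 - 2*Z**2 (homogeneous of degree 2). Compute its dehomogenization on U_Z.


f(x, y) = x**2 - 2*x*y + 2*x - 2*y**2 - 2

On U_Z we set Z = 1. Each monomial c·X^i·Y^j·Z^k in F becomes c·x^i·y^j·1^k = c·x^i·y^j.
Substituting Z = 1: F(X, Y, 1) = x**2 - 2*x*y + 2*x - 2*y**2 - 2.
Note: deg(f) ≤ deg(F) = 2; strict inequality happens when F is divisible by Z (lost terms).


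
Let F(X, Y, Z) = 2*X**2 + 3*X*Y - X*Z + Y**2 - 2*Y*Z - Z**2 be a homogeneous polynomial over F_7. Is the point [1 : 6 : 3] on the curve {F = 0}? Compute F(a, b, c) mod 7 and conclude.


F(1,6,3) ≡ 1 (mod 7); P is NOT on the curve.

Evaluate F(1, 6, 3) term-by-term (mod 7).
  2*X**2 ↦ 2·1·1·1 = 2
  3*X*Y ↦ 3·1·6·1 = 18
  -X*Z ↦ -1·1·1·3 = -3
  Y**2 ↦ 1·1·36·1 = 36
  -2*Y*Z ↦ -2·1·6·3 = -36
  -Z**2 ↦ -1·1·1·9 = -9
Sum: F(1, 6, 3) = (2) + (18) + (-3) + (36) + (-36) + (-9) = 8.
Reducing mod 7: 8 ≡ 1 (mod 7).
Since F(a, b, c) ≡ 1 ≠ 0 (mod 7), P does NOT lie on the curve.


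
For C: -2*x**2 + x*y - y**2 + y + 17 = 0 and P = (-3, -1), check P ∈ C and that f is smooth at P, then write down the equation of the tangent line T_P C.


Tangent line at P: 11*x + 33 = 0.

Step 1: f(-3, -1) = 0, so P lies on C.
Step 2: partial derivatives
  f_x(x, y) = -4*x + y, f_y(x, y) = x - 2*y + 1.
  f_x(P) = 11, f_y(P) = 0 (gradient nonzero, so P is smooth).
Step 3: tangent line at P: 11·(x − -3) + 0·(y − -1) = 0.
Expanding: 11*x + 33 = 0.


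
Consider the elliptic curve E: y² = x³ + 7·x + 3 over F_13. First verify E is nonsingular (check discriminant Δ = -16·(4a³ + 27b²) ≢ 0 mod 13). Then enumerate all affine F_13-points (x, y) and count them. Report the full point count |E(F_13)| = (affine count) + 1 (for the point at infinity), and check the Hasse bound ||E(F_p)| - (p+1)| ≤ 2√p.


Affine points = {(0, 4), (0, 9), (2, 5), (2, 8), (3, 5), (3, 8), (4, 2), (4, 11), (6, 1), (6, 12), (8, 5), (8, 8)}; affine count = 12; |E(F_13)| = 13.

Discriminant check: Δ ∝ 4a³ + 27b² = 4·7³ + 27·3² = 4·343 + 27·9 ≡ 3 (mod 13). Nonzero ⇒ E is nonsingular.
For each x ∈ F_13, compute rhs = x³ + 7·x + 3 mod 13, then count y ∈ F_13 with y² ≡ rhs.
  x = 0: rhs = 3, matching y values: 4, 9 (2 points).
  x = 1: rhs = 11, matching y values: none (0 points).
  x = 2: rhs = 12, matching y values: 5, 8 (2 points).
  x = 3: rhs = 12, matching y values: 5, 8 (2 points).
  x = 4: rhs = 4, matching y values: 2, 11 (2 points).
  x = 5: rhs = 7, matching y values: none (0 points).
  x = 6: rhs = 1, matching y values: 1, 12 (2 points).
  x = 7: rhs = 5, matching y values: none (0 points).
  x = 8: rhs = 12, matching y values: 5, 8 (2 points).
  x = 9: rhs = 2, matching y values: none (0 points).
  x = 10: rhs = 7, matching y values: none (0 points).
  x = 11: rhs = 7, matching y values: none (0 points).
  x = 12: rhs = 8, matching y values: none (0 points).
Total affine count: 12.
Full point count |E(F_13)| = 12 + 1 = 13.
Hasse bound: |13 − (13+1)| = |-1| = 1 ≤ 2√13 ≈ 7.2111 ✓.


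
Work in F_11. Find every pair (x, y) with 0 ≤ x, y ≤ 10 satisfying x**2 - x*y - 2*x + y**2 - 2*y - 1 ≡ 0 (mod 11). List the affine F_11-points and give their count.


Affine F_11-points: {(2, 6), (2, 9), (5, 8), (5, 10), (6, 2), (6, 6), (7, 10), (8, 5), (9, 2), (9, 9), (10, 5), (10, 7)}; count = 12.

For each of the 121 pairs (x, y) ∈ F_11², evaluate f(x, y) mod 11. Record the zeros.
  x = 0: [0↦10, 1↦9, 2↦10, 3↦2, 4↦7, 5↦3, 6↦1, 7↦1, 8↦3, 9↦7, 10↦2]  zeros at y ∈ ∅
  x = 1: [0↦9, 1↦7, 2↦7, 3↦9, 4↦2, 5↦8, 6↦5, 7↦4, 8↦5, 9↦8, 10↦2]  zeros at y ∈ ∅
  x = 2: [0↦10, 1↦7, 2↦6, 3↦7, 4↦10, 5↦4, 6↦0, 7↦9, 8↦9, 9↦0, 10↦4]  zeros at y ∈ {6, 9}
  x = 3: [0↦2, 1↦9, 2↦7, 3↦7, 4↦9, 5↦2, 6↦8, 7↦5, 8↦4, 9↦5, 10↦8]  zeros at y ∈ ∅
  x = 4: [0↦7, 1↦2, 2↦10, 3↦9, 4↦10, 5↦2, 6↦7, 7↦3, 8↦1, 9↦1, 10↦3]  zeros at y ∈ ∅
  x = 5: [0↦3, 1↦8, 2↦4, 3↦2, 4↦2, 5↦4, 6↦8, 7↦3, 8↦0, 9↦10, 10↦0]  zeros at y ∈ {8, 10}
  x = 6: [0↦1, 1↦5, 2↦0, 3↦8, 4↦7, 5↦8, 6↦0, 7↦5, 8↦1, 9↦10, 10↦10]  zeros at y ∈ {2, 6}
  x = 7: [0↦1, 1↦4, 2↦9, 3↦5, 4↦3, 5↦3, 6↦5, 7↦9, 8↦4, 9↦1, 10↦0]  zeros at y ∈ {10}
  x = 8: [0↦3, 1↦5, 2↦9, 3↦4, 4↦1, 5↦0, 6↦1, 7↦4, 8↦9, 9↦5, 10↦3]  zeros at y ∈ {5}
  x = 9: [0↦7, 1↦8, 2↦0, 3↦5, 4↦1, 5↦10, 6↦10, 7↦1, 8↦5, 9↦0, 10↦8]  zeros at y ∈ {2, 9}
  x = 10: [0↦2, 1↦2, 2↦4, 3↦8, 4↦3, 5↦0, 6↦10, 7↦0, 8↦3, 9↦8, 10↦4]  zeros at y ∈ {5, 7}
Collecting zeros: affine points = {(2, 6), (2, 9), (5, 8), (5, 10), (6, 2), (6, 6), (7, 10), (8, 5), (9, 2), (9, 9), (10, 5), (10, 7)}.
Total count |C(F_11)_aff| = 12.


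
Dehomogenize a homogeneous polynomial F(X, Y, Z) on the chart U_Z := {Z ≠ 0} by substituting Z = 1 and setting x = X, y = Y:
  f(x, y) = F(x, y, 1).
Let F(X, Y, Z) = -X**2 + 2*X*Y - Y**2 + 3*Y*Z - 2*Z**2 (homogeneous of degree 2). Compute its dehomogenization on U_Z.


f(x, y) = -x**2 + 2*x*y - y**2 + 3*y - 2

On U_Z we set Z = 1. Each monomial c·X^i·Y^j·Z^k in F becomes c·x^i·y^j·1^k = c·x^i·y^j.
Substituting Z = 1: F(X, Y, 1) = -x**2 + 2*x*y - y**2 + 3*y - 2.
Note: deg(f) ≤ deg(F) = 2; strict inequality happens when F is divisible by Z (lost terms).


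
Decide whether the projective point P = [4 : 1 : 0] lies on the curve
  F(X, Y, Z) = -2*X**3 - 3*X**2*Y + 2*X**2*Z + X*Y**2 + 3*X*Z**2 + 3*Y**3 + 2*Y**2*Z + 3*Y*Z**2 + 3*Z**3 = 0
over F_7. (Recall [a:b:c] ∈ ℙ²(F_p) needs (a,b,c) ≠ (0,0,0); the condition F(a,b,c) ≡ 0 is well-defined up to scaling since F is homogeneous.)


F(4,1,0) ≡ 6 (mod 7); P is NOT on the curve.

Evaluate F(4, 1, 0) term-by-term (mod 7).
  -2*X**3 ↦ -2·64·1·1 = -128
  -3*X**2*Y ↦ -3·16·1·1 = -48
  2*X**2*Z ↦ 2·16·1·0 = 0
  X*Y**2 ↦ 1·4·1·1 = 4
  3*X*Z**2 ↦ 3·4·1·0 = 0
  3*Y**3 ↦ 3·1·1·1 = 3
  2*Y**2*Z ↦ 2·1·1·0 = 0
  3*Y*Z**2 ↦ 3·1·1·0 = 0
  3*Z**3 ↦ 3·1·1·0 = 0
Sum: F(4, 1, 0) = (-128) + (-48) + (0) + (4) + (0) + (3) + (0) + (0) + (0) = -169.
Reducing mod 7: -169 ≡ 6 (mod 7).
Since F(a, b, c) ≡ 6 ≠ 0 (mod 7), P does NOT lie on the curve.


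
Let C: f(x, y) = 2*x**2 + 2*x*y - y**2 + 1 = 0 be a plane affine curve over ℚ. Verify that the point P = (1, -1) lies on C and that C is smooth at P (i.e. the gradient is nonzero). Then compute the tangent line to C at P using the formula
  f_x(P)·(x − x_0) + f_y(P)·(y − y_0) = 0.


Tangent line at P: 2*x + 4*y + 2 = 0.

Step 1: f(1, -1) = 0, so P lies on C.
Step 2: partial derivatives
  f_x(x, y) = 4*x + 2*y, f_y(x, y) = 2*x - 2*y.
  f_x(P) = 2, f_y(P) = 4 (gradient nonzero, so P is smooth).
Step 3: tangent line at P: 2·(x − 1) + 4·(y − -1) = 0.
Expanding: 2*x + 4*y + 2 = 0.


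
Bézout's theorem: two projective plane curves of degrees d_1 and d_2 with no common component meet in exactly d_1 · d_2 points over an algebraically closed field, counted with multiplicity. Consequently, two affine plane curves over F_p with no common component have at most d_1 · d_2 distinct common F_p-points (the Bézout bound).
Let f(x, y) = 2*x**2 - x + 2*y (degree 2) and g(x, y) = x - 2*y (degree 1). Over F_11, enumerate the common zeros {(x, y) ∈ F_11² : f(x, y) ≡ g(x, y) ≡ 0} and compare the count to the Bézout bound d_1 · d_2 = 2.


Common zeros: {(0, 0)}; count = 1; Bézout bound = 2.

deg(f) = 2, deg(g) = 1, so Bézout bound = 2.
Scan x ∈ F_11. For each x, list the y ∈ F_11 with f(x, y) ≡ 0 and those with g(x, y) ≡ 0 (mod 11); the common zeros in that column are the intersection.
  x = 0: f ≡ 0 at y ∈ {0}; g ≡ 0 at y ∈ {0}; common: {0}.
  x = 1: f ≡ 0 at y ∈ {5}; g ≡ 0 at y ∈ {6}; common: ∅.
  x = 2: f ≡ 0 at y ∈ {8}; g ≡ 0 at y ∈ {1}; common: ∅.
  x = 3: f ≡ 0 at y ∈ {9}; g ≡ 0 at y ∈ {7}; common: ∅.
  x = 4: f ≡ 0 at y ∈ {8}; g ≡ 0 at y ∈ {2}; common: ∅.
  x = 5: f ≡ 0 at y ∈ {5}; g ≡ 0 at y ∈ {8}; common: ∅.
  x = 6: f ≡ 0 at y ∈ {0}; g ≡ 0 at y ∈ {3}; common: ∅.
  x = 7: f ≡ 0 at y ∈ {4}; g ≡ 0 at y ∈ {9}; common: ∅.
  x = 8: f ≡ 0 at y ∈ {6}; g ≡ 0 at y ∈ {4}; common: ∅.
  x = 9: f ≡ 0 at y ∈ {6}; g ≡ 0 at y ∈ {10}; common: ∅.
  x = 10: f ≡ 0 at y ∈ {4}; g ≡ 0 at y ∈ {5}; common: ∅.
Collecting: common zeros = {(0, 0)}, so the count is 1.
Comparison with the Bézout bound: 1 ≤ 2 = deg(f)·deg(g), as expected for curves with no common component (the affine F_11-count falls short of the bound because intersections may lie at infinity, over extension fields, or carry multiplicity).


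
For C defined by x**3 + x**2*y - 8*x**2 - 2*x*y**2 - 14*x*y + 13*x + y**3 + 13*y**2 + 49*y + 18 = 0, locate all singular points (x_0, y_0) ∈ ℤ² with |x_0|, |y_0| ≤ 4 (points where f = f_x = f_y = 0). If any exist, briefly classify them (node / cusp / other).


Singular points: {(3, -2)}; classification: node.

Compute partial derivatives:
  f_x = 3*x**2 + 2*x*y - 16*x - 2*y**2 - 14*y + 13.
  f_y = x**2 - 4*x*y - 14*x + 3*y**2 + 26*y + 49.
Scan x_0 ∈ {−4, ..., 4}. For each x_0, f_y(x_0, y) is a polynomial in y; find its integer roots y ∈ {−4, ..., 4}, then test f_x and f at those candidates.
  x = -4: f_y(-4, y) = 3*y**2 + 42*y + 121; no integer root y with |y| ≤ 4.
  x = -3: f_y(-3, y) = 3*y**2 + 38*y + 100; no integer root y with |y| ≤ 4.
  x = -2: f_y(-2, y) = 3*y**2 + 34*y + 81; no integer root y with |y| ≤ 4.
  x = -1: f_y(-1, y) = 3*y**2 + 30*y + 64; no integer root y with |y| ≤ 4.
  x = 0: f_y(0, y) = 3*y**2 + 26*y + 49; no integer root y with |y| ≤ 4.
  x = 1: f_y(1, y) = 3*y**2 + 22*y + 36; no integer root y with |y| ≤ 4.
  x = 2: f_y(2, y) = 3*y**2 + 18*y + 25; no integer root y with |y| ≤ 4.
  x = 3: f_y(3, y) = 3*y**2 + 14*y + 16; vanishes at y ∈ {-2}. (3, -2): f_x = 0, f = 0 — SINGULAR.
  x = 4: f_y(4, y) = 3*y**2 + 10*y + 9; no integer root y with |y| ≤ 4.
Only singular point on the grid: (3, -2).
Classify: substitute x = 3 + u, y = -2 + v and expand: f = u**3 + u**2*v - u**2 - 2*u*v**2 + v**3 + v**2.
No constant or linear terms (consistent with a singular point). Quadratic part: -u**2 + v**2. Cubic part: u**3 + u**2*v - 2*u*v**2 + v**3.
The quadratic part v**2 - u**2 = (v − u)(v + u) splits into two distinct linear factors, so there are two distinct tangent lines y − -2 = ±(x − 3) — this is a node (ordinary double point).
Classification: node.


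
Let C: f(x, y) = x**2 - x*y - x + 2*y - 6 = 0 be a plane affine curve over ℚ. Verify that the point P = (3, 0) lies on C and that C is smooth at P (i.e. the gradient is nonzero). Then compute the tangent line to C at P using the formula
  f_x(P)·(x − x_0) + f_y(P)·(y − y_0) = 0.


Tangent line at P: 5*x - y - 15 = 0.

Step 1: f(3, 0) = 0, so P lies on C.
Step 2: partial derivatives
  f_x(x, y) = 2*x - y - 1, f_y(x, y) = 2 - x.
  f_x(P) = 5, f_y(P) = -1 (gradient nonzero, so P is smooth).
Step 3: tangent line at P: 5·(x − 3) + -1·(y − 0) = 0.
Expanding: 5*x - y - 15 = 0.


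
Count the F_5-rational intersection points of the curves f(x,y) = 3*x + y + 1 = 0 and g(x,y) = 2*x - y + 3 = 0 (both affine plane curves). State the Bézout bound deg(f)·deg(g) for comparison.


Common zeros: ∅; count = 0; Bézout bound = 1.

deg(f) = 1, deg(g) = 1, so Bézout bound = 1.
Scan x ∈ F_5. For each x, list the y ∈ F_5 with f(x, y) ≡ 0 and those with g(x, y) ≡ 0 (mod 5); the common zeros in that column are the intersection.
  x = 0: f ≡ 0 at y ∈ {4}; g ≡ 0 at y ∈ {3}; common: ∅.
  x = 1: f ≡ 0 at y ∈ {1}; g ≡ 0 at y ∈ {0}; common: ∅.
  x = 2: f ≡ 0 at y ∈ {3}; g ≡ 0 at y ∈ {2}; common: ∅.
  x = 3: f ≡ 0 at y ∈ {0}; g ≡ 0 at y ∈ {4}; common: ∅.
  x = 4: f ≡ 0 at y ∈ {2}; g ≡ 0 at y ∈ {1}; common: ∅.
Collecting: common zeros = ∅, so the count is 0.
Comparison with the Bézout bound: 0 ≤ 1 = deg(f)·deg(g), as expected for curves with no common component (the affine F_5-count falls short of the bound because intersections may lie at infinity, over extension fields, or carry multiplicity).


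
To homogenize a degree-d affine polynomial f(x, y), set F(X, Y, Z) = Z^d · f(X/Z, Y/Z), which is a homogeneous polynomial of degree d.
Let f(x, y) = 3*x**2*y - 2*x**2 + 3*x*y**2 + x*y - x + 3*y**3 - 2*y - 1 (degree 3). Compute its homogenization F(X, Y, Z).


F(X, Y, Z) = 3*X**2*Y - 2*X**2*Z + 3*X*Y**2 + X*Y*Z - X*Z**2 + 3*Y**3 - 2*Y*Z**2 - Z**3

deg(f) = 3.
Substitute x = X/Z, y = Y/Z into f, then multiply by Z^3.
  monomial 3·x^2·y^1 ↦ 3·X^2·Y^1·Z^0.
  monomial -2·x^2·y^0 ↦ -2·X^2·Y^0·Z^1.
  monomial 3·x^1·y^2 ↦ 3·X^1·Y^2·Z^0.
  monomial 1·x^1·y^1 ↦ 1·X^1·Y^1·Z^1.
  monomial -1·x^1·y^0 ↦ -1·X^1·Y^0·Z^2.
  monomial 3·x^0·y^3 ↦ 3·X^0·Y^3·Z^0.
  monomial -2·x^0·y^1 ↦ -2·X^0·Y^1·Z^2.
  monomial -1·x^0·y^0 ↦ -1·X^0·Y^0·Z^3.
Collecting: F(X, Y, Z) = 3*X**2*Y - 2*X**2*Z + 3*X*Y**2 + X*Y*Z - X*Z**2 + 3*Y**3 - 2*Y*Z**2 - Z**3.


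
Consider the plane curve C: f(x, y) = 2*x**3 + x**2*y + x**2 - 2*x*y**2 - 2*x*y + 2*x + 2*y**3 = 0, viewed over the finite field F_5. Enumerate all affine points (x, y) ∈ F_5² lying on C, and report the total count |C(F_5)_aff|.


Affine F_5-points: {(0, 0), (1, 0)}; count = 2.

For each of the 25 pairs (x, y) ∈ F_5², evaluate f(x, y) mod 5. Record the zeros.
  x = 0: [0↦0, 1↦2, 2↦1, 3↦4, 4↦3]  zeros at y ∈ {0}
  x = 1: [0↦0, 1↦4, 2↦1, 3↦3, 4↦2]  zeros at y ∈ {0}
  x = 2: [0↦4, 1↦2, 2↦4, 3↦2, 4↦3]  zeros at y ∈ ∅
  x = 3: [0↦4, 1↦3, 2↦2, 3↦3, 4↦3]  zeros at y ∈ ∅
  x = 4: [0↦2, 1↦4, 2↦2, 3↦3, 4↦4]  zeros at y ∈ ∅
Collecting zeros: affine points = {(0, 0), (1, 0)}.
Total count |C(F_5)_aff| = 2.


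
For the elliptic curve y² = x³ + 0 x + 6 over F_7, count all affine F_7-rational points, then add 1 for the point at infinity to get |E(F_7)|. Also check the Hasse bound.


Affine points = {(1, 0), (2, 0), (4, 0)}; affine count = 3; |E(F_7)| = 4.

Discriminant check: Δ ∝ 4a³ + 27b² = 4·0³ + 27·6² = 4·0 + 27·36 ≡ 6 (mod 7). Nonzero ⇒ E is nonsingular.
For each x ∈ F_7, compute rhs = x³ + 0·x + 6 mod 7, then count y ∈ F_7 with y² ≡ rhs.
  x = 0: rhs = 6, matching y values: none (0 points).
  x = 1: rhs = 0, matching y values: 0 (1 points).
  x = 2: rhs = 0, matching y values: 0 (1 points).
  x = 3: rhs = 5, matching y values: none (0 points).
  x = 4: rhs = 0, matching y values: 0 (1 points).
  x = 5: rhs = 5, matching y values: none (0 points).
  x = 6: rhs = 5, matching y values: none (0 points).
Total affine count: 3.
Full point count |E(F_7)| = 3 + 1 = 4.
Hasse bound: |4 − (7+1)| = |-4| = 4 ≤ 2√7 ≈ 5.2915 ✓.


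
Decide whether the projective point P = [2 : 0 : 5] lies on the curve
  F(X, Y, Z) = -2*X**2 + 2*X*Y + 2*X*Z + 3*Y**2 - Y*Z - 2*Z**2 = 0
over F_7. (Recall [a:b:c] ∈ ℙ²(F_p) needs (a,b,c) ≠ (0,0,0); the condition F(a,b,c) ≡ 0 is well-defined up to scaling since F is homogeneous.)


F(2,0,5) ≡ 4 (mod 7); P is NOT on the curve.

Evaluate F(2, 0, 5) term-by-term (mod 7).
  -2*X**2 ↦ -2·4·1·1 = -8
  2*X*Y ↦ 2·2·0·1 = 0
  2*X*Z ↦ 2·2·1·5 = 20
  3*Y**2 ↦ 3·1·0·1 = 0
  -Y*Z ↦ -1·1·0·5 = 0
  -2*Z**2 ↦ -2·1·1·25 = -50
Sum: F(2, 0, 5) = (-8) + (0) + (20) + (0) + (0) + (-50) = -38.
Reducing mod 7: -38 ≡ 4 (mod 7).
Since F(a, b, c) ≡ 4 ≠ 0 (mod 7), P does NOT lie on the curve.


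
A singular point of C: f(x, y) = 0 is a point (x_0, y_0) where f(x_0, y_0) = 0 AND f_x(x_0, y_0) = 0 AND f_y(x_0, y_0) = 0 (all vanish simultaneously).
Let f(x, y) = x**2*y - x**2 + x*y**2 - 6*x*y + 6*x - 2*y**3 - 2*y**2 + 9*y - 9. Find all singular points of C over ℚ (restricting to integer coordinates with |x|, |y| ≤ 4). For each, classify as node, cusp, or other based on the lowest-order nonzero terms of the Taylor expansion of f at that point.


Singular points: {(3, 0)}; classification: node.

Compute partial derivatives:
  f_x = 2*x*y - 2*x + y**2 - 6*y + 6.
  f_y = x**2 + 2*x*y - 6*x - 6*y**2 - 4*y + 9.
Scan x_0 ∈ {−4, ..., 4}. For each x_0, f_y(x_0, y) is a polynomial in y; find its integer roots y ∈ {−4, ..., 4}, then test f_x and f at those candidates.
  x = -4: f_y(-4, y) = -6*y**2 - 12*y + 49; no integer root y with |y| ≤ 4.
  x = -3: f_y(-3, y) = -6*y**2 - 10*y + 36; no integer root y with |y| ≤ 4.
  x = -2: f_y(-2, y) = -6*y**2 - 8*y + 25; no integer root y with |y| ≤ 4.
  x = -1: f_y(-1, y) = -6*y**2 - 6*y + 16; no integer root y with |y| ≤ 4.
  x = 0: f_y(0, y) = -6*y**2 - 4*y + 9; no integer root y with |y| ≤ 4.
  x = 1: f_y(1, y) = -6*y**2 - 2*y + 4; vanishes at y ∈ {-1}. (1, -1): f_x = 9 ≠ 0.
  x = 2: f_y(2, y) = 1 - 6*y**2; no integer root y with |y| ≤ 4.
  x = 3: f_y(3, y) = -6*y**2 + 2*y; vanishes at y ∈ {0}. (3, 0): f_x = 0, f = 0 — SINGULAR.
  x = 4: f_y(4, y) = -6*y**2 + 4*y + 1; no integer root y with |y| ≤ 4.
Only singular point on the grid: (3, 0).
Classify: substitute x = 3 + u, y = 0 + v and expand: f = u**2*v - u**2 + u*v**2 - 2*v**3 + v**2.
No constant or linear terms (consistent with a singular point). Quadratic part: -u**2 + v**2. Cubic part: u**2*v + u*v**2 - 2*v**3.
The quadratic part v**2 - u**2 = (v − u)(v + u) splits into two distinct linear factors, so there are two distinct tangent lines y − 0 = ±(x − 3) — this is a node (ordinary double point).
Classification: node.
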